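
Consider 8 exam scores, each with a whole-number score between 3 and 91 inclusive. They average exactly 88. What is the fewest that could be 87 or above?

4

The total is 8 × 88 = 704.
Suppose at most 8 − j of them reach 87; then j values are ≤ 86 and the rest ≤ 91.
The total is then ≤ 86·j + 91·(8 − j) = 728 − 5j. For this to be ≥ 704 we need j ≤ 4, so at least 8 − 4 = 4 must reach 87.
Exactly 4 works: 4 values at 91 and 4 at 86 total 708; lower one of the high values by 4 (still ≥ 87) to hit 704.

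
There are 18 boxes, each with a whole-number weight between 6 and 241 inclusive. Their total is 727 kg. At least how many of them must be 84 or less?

Each value above 84 is at least 85, contributing at least 85 − 6 = 79 above the floor 6.
The sum exceeds the floor total 108 by 619, so at most ⌊619/79⌋ = 7 exceed 84, and at least 11 are ≤ 84.
Exactly 11 works: 11 values at 6 and 7 at 85 total 661; raise one of the low values by 66 (still ≤ 84) to hit 727.

11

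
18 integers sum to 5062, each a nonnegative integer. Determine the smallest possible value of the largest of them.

Some value must be at least ⌈5062/18⌉ = 282, since 18 × 281 = 5058 < 5062.
Achievable: 4 of them at 282 and 14 at 281 total 5062.

282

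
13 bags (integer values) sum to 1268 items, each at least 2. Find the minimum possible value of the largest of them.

98

If every one of the 13 were at most 97, the total would be at most 13 × 97 = 1261 < 1268.
Achievable: 7 of them at 98 and 6 at 97 total 1268.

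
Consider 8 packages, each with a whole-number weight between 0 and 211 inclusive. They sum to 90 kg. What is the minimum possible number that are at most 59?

Each value above 59 is at least 60, contributing at least 60 − 0 = 60 above the floor 0.
The sum exceeds the floor total 0 by 90, so at most ⌊90/60⌋ = 1 exceed 59, and at least 7 are ≤ 59.
Exactly 7 works: 7 values at 0 and 1 at 60 total 60; raise one of the low values by 30 (still ≤ 59) to hit 90.

7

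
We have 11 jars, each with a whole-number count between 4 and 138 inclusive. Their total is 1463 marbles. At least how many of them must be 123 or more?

If only k of them are at least 123, the other 11 − k are at most 122, so the total is at most k·138 + (11 − k)·122.
This must reach 1463, so k·138 + (11 − k)·122 ≥ 1463, giving k ≥ 8.
Exactly 8 works: 8 values at 138 and 3 at 122 total 1470; lower one of the high values by 7 (still ≥ 123) to hit 1463.

8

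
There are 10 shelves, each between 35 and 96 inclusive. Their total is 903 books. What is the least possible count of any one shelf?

39

To make one shelf as small as possible, make the other 9 as large as possible.
The other 9 contribute at most 9 × 96 = 864, leaving at least 903 − 864 = 39.
Since 39 ≥ 35, this is achievable: one at 39 and 9 at 96.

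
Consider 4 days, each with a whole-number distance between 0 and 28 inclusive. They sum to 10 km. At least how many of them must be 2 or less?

1

Each value above 2 is at least 3, contributing at least 3 − 0 = 3 above the floor 0.
The sum exceeds the floor total 0 by 10, so at most ⌊10/3⌋ = 3 exceed 2, and at least 1 are ≤ 2.
Exactly 1 works: 1 value at 0 and 3 at 3 total 9; raise one of the low values by 1 (still ≤ 2) to hit 10.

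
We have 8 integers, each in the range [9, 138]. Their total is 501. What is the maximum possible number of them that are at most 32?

5

Each value at 32 or below falls at least 138 − 32 = 106 short of the ceiling 138.
The ceiling total is 8 × 138 = 1104, and we need 501, so at most ⌊(1104 − 501)/106⌋ = 5 can be that low.
k = 5 is achieved by 5 values at 32 and 3 at 138, total 574; lower one of the 138's by 73 (still > 32) to reach 501.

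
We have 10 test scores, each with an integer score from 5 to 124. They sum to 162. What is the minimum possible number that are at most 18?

Each value above 18 is at least 19, contributing at least 19 − 5 = 14 above the floor 5.
The sum exceeds the floor total 50 by 112, so at most ⌊112/14⌋ = 8 exceed 18, and at least 2 are ≤ 18.
Exactly 2 works: 2 values at 5 and 8 at 19 total 162.

2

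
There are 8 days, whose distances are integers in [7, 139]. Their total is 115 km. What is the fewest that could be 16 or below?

If only k of them are at most 16, the other 8 − k are at least 17, so the total is at least (8 − k)·17 + k·7.
This is ≤ 115, so (8 − k)·17 + 7k ≤ 115, which gives k ≥ 3.
Exactly 3 works: 3 values at 7 and 5 at 17 total 106; raise one of the low values by 9 (still ≤ 16) to hit 115.

3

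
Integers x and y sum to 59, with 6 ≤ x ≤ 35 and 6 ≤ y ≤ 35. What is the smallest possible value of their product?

840

Since x + y is fixed, pushing one of them to its bound minimizes the product.
The extreme feasible split is x = 24, y = 35, giving xy = 840.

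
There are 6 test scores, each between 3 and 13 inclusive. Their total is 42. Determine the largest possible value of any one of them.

13

Maximizing one value means minimizing the remaining 5.
The other 5 contribute at least 5 × 3 = 15, leaving at most 42 − 15 = 27.
But each score is capped at 13, so the maximum is 13.
Achievable: one at 13 and the other 5 totalling 29, which fits since 5 × 3 ≤ 29 ≤ 5 × 13.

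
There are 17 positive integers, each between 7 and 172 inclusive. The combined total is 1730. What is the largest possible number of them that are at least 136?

With k values at 136 or above and the rest at least 7, the sum is at least 119 + 129k.
Since the sum is 1730, we need 129k ≤ 1611, i.e. k ≤ 12.
k = 12 is achieved by 12 values at 136 and 5 at 7, total 1667; add 63 to one value (staying below 136) to reach 1730.

12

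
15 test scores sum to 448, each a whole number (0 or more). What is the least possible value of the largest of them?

The 15 values sum to 448, so their maximum is at least ⌈448/15⌉ = 30.
Equality holds with 13 values of 30 and 2 values of 29.

30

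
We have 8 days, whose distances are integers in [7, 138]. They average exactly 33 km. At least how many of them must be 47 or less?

The total is 8 × 33 = 264.
Each value above 47 is at least 48, contributing at least 48 − 7 = 41 above the floor 7.
The sum exceeds the floor total 56 by 208, so at most ⌊208/41⌋ = 5 exceed 47, and at least 3 are ≤ 47.
Exactly 3 works: 3 values at 7 and 5 at 48 total 261; raise one of the low values by 3 (still ≤ 47) to hit 264.

3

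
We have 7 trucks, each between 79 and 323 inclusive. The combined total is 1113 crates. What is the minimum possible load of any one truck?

79

Minimizing one value means maximizing the remaining 6.
The other 6 can take up 6 × 323 = 1938 ≥ 1113 − 79, so one truck can sit at its floor of 79.
Achievable: one at 79 and the other 6 totalling 1034, which fits since 6 × 79 ≤ 1034 ≤ 6 × 323.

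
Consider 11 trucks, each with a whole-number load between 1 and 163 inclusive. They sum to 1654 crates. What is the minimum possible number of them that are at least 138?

6

Suppose at most 11 − j of them reach 138; then j values are ≤ 137 and the rest ≤ 163.
The total is then ≤ 137·j + 163·(11 − j) = 1793 − 26j. For this to be ≥ 1654 we need j ≤ 5, so at least 11 − 5 = 6 must reach 138.
Exactly 6 works: 6 values at 163 and 5 at 137 total 1663; lower one of the high values by 9 (still ≥ 138) to hit 1654.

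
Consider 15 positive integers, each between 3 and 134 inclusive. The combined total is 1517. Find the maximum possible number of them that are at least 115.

13

With k values at 115 or above and the rest at least 3, the sum is at least 45 + 112k.
Since the sum is 1517, we need 112k ≤ 1472, i.e. k ≤ 13.
k = 13 is achieved by 13 values at 115 and 2 at 3, total 1501; add 16 to one value (staying below 115) to reach 1517.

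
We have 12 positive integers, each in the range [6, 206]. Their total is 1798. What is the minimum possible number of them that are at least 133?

3

If only k of them are at least 133, the other 12 − k are at most 132, so the total is at most k·206 + (12 − k)·132.
This must reach 1798, so k·206 + (12 − k)·132 ≥ 1798, giving k ≥ 3.
Exactly 3 works: 3 values at 206 and 9 at 132 total 1806; lower one of the high values by 8 (still ≥ 133) to hit 1798.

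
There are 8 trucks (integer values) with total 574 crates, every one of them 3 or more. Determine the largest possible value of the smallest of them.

71

If every one of the 8 were at least 72, the total would be at least 8 × 72 = 576 > 574.
Taking 2 copies of 71 and 6 copies of 72 gives exactly 574, so 71 is attained.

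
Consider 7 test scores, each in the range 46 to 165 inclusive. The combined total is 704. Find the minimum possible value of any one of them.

Minimizing one value means maximizing the remaining 6.
The other 6 can take up 6 × 165 = 990 ≥ 704 − 46, so one score can sit at its floor of 46.
Achievable: one at 46 and the other 6 totalling 658, which fits since 6 × 46 ≤ 658 ≤ 6 × 165.

46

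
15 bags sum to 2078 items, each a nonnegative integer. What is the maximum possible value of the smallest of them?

138

If every one of the 15 were at least 139, the total would be at least 15 × 139 = 2085 > 2078.
Taking 7 copies of 138 and 8 copies of 139 gives exactly 2078, so 138 is attained.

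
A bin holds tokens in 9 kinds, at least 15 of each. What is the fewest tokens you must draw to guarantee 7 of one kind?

In the worst case you draw 6 of each of the 9 kinds: 9 × 6 = 54.
One more forces 7 of some kind, so 54 + 1 = 55.

55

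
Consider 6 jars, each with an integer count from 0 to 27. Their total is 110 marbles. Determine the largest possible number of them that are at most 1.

Each value at 1 or below falls at least 27 − 1 = 26 short of the ceiling 27.
The ceiling total is 6 × 27 = 162, and we need 110, so at most ⌊(162 − 110)/26⌋ = 2 can be that low.
k = 2 is achieved by 2 values at 1 and 4 at 27, total 110.

2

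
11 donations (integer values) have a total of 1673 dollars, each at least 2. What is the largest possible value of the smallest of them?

If every one of the 11 were at least 153, the total would be at least 11 × 153 = 1683 > 1673.
Taking 10 copies of 152 and 1 copy of 153 gives exactly 1673, so 152 is attained.

152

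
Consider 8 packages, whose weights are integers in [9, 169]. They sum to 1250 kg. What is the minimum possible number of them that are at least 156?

1

Suppose at most 8 − j of them reach 156; then j values are ≤ 155 and the rest ≤ 169.
The total is then ≤ 155·j + 169·(8 − j) = 1352 − 14j. For this to be ≥ 1250 we need j ≤ 7, so at least 8 − 7 = 1 must reach 156.
Exactly 1 works: 1 value at 169 and 7 at 155 total 1254; lower one of the high values by 4 (still ≥ 156) to hit 1250.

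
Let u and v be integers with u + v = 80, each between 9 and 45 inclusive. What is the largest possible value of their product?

With u + v fixed, uv peaks when the two are closest together.
Taking u = 40 and v = 40 (both in [9, 45]) gives uv = 1600.

1600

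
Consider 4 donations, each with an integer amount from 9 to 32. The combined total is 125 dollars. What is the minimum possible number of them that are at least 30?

If only k of them are at least 30, the other 4 − k are at most 29, so the total is at most k·32 + (4 − k)·29.
This must reach 125, so k·32 + (4 − k)·29 ≥ 125, giving k ≥ 3.
Exactly 3 works: 3 values at 32 and 1 at 29 total 125.

3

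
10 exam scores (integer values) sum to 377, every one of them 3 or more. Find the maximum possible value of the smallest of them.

The average is 377/10 < 38, so some value is ≤ 37.
Equality holds with 3 values of 37 and 7 values of 38.

37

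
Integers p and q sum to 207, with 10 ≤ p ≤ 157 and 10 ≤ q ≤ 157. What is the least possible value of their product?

7850

pq = p(207 − p) is concave in p, so over [50, 157] it is minimized at an endpoint.
The extreme feasible split is p = 50, q = 157, giving pq = 7850.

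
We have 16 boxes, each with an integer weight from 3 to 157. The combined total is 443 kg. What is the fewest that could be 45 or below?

If only k of them are at most 45, the other 16 − k are at least 46, so the total is at least (16 − k)·46 + k·3.
This is ≤ 443, so (16 − k)·46 + 3k ≤ 443, which gives k ≥ 7.
Exactly 7 works: 7 values at 3 and 9 at 46 total 435; raise one of the low values by 8 (still ≤ 45) to hit 443.

7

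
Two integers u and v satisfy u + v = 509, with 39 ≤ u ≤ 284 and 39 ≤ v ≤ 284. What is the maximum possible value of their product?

64770

For a fixed sum, the product uv is largest when u and v are as close as possible.
Taking u = 254 and v = 255 (both in [39, 284]) gives uv = 64770.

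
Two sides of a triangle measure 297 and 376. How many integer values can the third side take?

593

The triangle inequality gives |297 − 376| < c < 297 + 376, i.e. 79 < c < 673.
So c can be any integer from 80 to 672: 593 values.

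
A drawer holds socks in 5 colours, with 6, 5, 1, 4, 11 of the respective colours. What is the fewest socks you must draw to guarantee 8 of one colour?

In the worst case you take as many as possible of each colour without reaching 8: 6 + 5 + 1 + 4 + 7 = 23.
The next one must give 8 of some colour, so 23 + 1 = 24.

24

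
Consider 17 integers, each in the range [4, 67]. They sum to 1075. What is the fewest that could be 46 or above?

Suppose at most 17 − j of them reach 46; then j values are ≤ 45 and the rest ≤ 67.
The total is then ≤ 45·j + 67·(17 − j) = 1139 − 22j. For this to be ≥ 1075 we need j ≤ 2, so at least 17 − 2 = 15 must reach 46.
Exactly 15 works: 15 values at 67 and 2 at 45 total 1095; lower one of the high values by 20 (still ≥ 46) to hit 1075.

15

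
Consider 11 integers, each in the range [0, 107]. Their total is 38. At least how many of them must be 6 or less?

6

Let j be the number exceeding 6. Then the total is ≥ 7·j + 0·(11 − j) = 0 + 7j.
So 7j ≤ 38 and j ≤ 5; hence at least 11 − 5 = 6 are ≤ 6.
Exactly 6 works: 6 values at 0 and 5 at 7 total 35; raise one of the low values by 3 (still ≤ 6) to hit 38.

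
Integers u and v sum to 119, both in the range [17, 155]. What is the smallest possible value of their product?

1734

For a fixed sum, uv is smallest when u and v are as far apart as possible.
At the endpoint u = 17, v = 119 − 17 = 102, so uv = 17 × 102 = 1734.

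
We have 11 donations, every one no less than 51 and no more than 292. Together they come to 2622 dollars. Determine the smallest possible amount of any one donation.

Minimizing one value means maximizing the remaining 10.
The other 10 can take up 10 × 292 = 2920 ≥ 2622 − 51, so one donation can sit at its floor of 51.
Achievable: one at 51 and the other 10 totalling 2571, which fits since 10 × 51 ≤ 2571 ≤ 10 × 292.

51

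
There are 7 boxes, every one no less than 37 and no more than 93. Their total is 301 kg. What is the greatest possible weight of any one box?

To make one box as large as possible, make the other 6 as small as possible.
The other 6 contribute at least 6 × 37 = 222, leaving at most 301 − 222 = 79.
Since 79 ≤ 93, this is achievable: one at 79 and 6 at 37.

79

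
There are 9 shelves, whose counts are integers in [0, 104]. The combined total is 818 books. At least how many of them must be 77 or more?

5

Suppose at most 9 − j of them reach 77; then j values are ≤ 76 and the rest ≤ 104.
The total is then ≤ 76·j + 104·(9 − j) = 936 − 28j. For this to be ≥ 818 we need j ≤ 4, so at least 9 − 4 = 5 must reach 77.
Exactly 5 works: 5 values at 104 and 4 at 76 total 824; lower one of the high values by 6 (still ≥ 77) to hit 818.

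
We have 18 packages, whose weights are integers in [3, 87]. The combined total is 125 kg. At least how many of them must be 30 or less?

16

Each value above 30 is at least 31, contributing at least 31 − 3 = 28 above the floor 3.
The sum exceeds the floor total 54 by 71, so at most ⌊71/28⌋ = 2 exceed 30, and at least 16 are ≤ 30.
Exactly 16 works: 16 values at 3 and 2 at 31 total 110; raise one of the low values by 15 (still ≤ 30) to hit 125.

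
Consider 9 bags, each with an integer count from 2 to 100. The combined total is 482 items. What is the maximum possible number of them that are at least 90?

5

Suppose k of them are at least 90. Those contribute at least 90 each and the other 9 − k at least 2 each.
So the total is at least 90k + 2(9 − k) = 18 + 88k. This must be ≤ 482, giving k ≤ 5.
k = 5 is achieved by 5 values at 90 and 4 at 2, total 458; add 24 to one value (staying below 90) to reach 482.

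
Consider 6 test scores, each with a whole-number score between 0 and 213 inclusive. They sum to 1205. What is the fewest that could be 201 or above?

1

Each value short of 201 is at most 200, costing at least 213 − 200 = 13 against the maximum total of 1278.
We can afford to lose at most 1278 − 1205 = 73, so at most ⌊73/13⌋ = 5 fall short, and at least 1 are ≥ 201.
Exactly 1 works: 1 value at 213 and 5 at 200 total 1213; lower one of the high values by 8 (still ≥ 201) to hit 1205.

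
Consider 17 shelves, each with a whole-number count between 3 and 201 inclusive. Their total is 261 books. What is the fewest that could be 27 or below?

9

Each value above 27 is at least 28, contributing at least 28 − 3 = 25 above the floor 3.
The sum exceeds the floor total 51 by 210, so at most ⌊210/25⌋ = 8 exceed 27, and at least 9 are ≤ 27.
Exactly 9 works: 9 values at 3 and 8 at 28 total 251; raise one of the low values by 10 (still ≤ 27) to hit 261.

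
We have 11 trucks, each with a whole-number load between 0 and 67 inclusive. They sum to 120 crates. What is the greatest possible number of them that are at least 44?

2

Suppose k of them are at least 44. Those contribute at least 44 each and the other 11 − k at least 0 each.
So the total is at least 44k + 0(11 − k) = 0 + 44k. This must be ≤ 120, giving k ≤ 2.
k = 2 is achieved by 2 values at 44 and 9 at 0, total 88; add 32 to one value (staying below 44) to reach 120.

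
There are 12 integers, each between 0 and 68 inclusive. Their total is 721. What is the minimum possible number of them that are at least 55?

6

Each value short of 55 is at most 54, costing at least 68 − 54 = 14 against the maximum total of 816.
We can afford to lose at most 816 − 721 = 95, so at most ⌊95/14⌋ = 6 fall short, and at least 6 are ≥ 55.
Exactly 6 works: 6 values at 68 and 6 at 54 total 732; lower one of the high values by 11 (still ≥ 55) to hit 721.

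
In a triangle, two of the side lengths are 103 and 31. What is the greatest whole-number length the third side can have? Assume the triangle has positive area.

The third side must be less than 103 + 31 = 134.
The largest integer below 134 is 133.

133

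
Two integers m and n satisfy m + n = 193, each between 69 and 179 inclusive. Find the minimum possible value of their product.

mn = m(193 − m) is concave in m, so over [69, 124] it is minimized at an endpoint.
At the endpoint m = 69, n = 193 − 69 = 124, so mn = 69 × 124 = 8556.

8556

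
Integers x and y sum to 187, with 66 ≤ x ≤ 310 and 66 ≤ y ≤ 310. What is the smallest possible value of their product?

Since x + y is fixed, pushing one of them to its bound minimizes the product.
The extreme feasible split is x = 66, y = 121, giving xy = 7986.

7986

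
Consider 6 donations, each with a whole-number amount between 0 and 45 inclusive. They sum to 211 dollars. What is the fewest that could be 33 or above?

2

Suppose at most 6 − j of them reach 33; then j values are ≤ 32 and the rest ≤ 45.
The total is then ≤ 32·j + 45·(6 − j) = 270 − 13j. For this to be ≥ 211 we need j ≤ 4, so at least 6 − 4 = 2 must reach 33.
Exactly 2 works: 2 values at 45 and 4 at 32 total 218; lower one of the high values by 7 (still ≥ 33) to hit 211.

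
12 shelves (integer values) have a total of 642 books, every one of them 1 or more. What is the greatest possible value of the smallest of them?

The 12 values sum to 642, so their minimum is at most ⌊642/12⌋ = 53.
Equality holds with 6 values of 53 and 6 values of 54.

53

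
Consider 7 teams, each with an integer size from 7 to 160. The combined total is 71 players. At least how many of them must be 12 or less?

Let j be the number exceeding 12. Then the total is ≥ 13·j + 7·(7 − j) = 49 + 6j.
So 6j ≤ 22 and j ≤ 3; hence at least 7 − 3 = 4 are ≤ 12.
Exactly 4 works: 4 values at 7 and 3 at 13 total 67; raise one of the low values by 4 (still ≤ 12) to hit 71.

4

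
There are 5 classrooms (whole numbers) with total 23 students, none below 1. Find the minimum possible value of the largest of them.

The average is 23/5 > 4, so not all 5 can be 4 or less; the largest is ≥ 5.
Equality holds with 3 values of 5 and 2 values of 4.

5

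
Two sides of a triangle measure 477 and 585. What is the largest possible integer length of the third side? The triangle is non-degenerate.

1061

The third side must be less than 477 + 585 = 1062.
The largest integer below 1062 is 1061.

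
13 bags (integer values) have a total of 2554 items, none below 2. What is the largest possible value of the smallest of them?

196

The 13 values sum to 2554, so their minimum is at most ⌊2554/13⌋ = 196.
Achievable: 7 of them at 196 and 6 at 197 total 2554.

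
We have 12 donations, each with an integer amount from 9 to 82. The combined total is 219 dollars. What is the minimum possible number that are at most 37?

Each value above 37 is at least 38, contributing at least 38 − 9 = 29 above the floor 9.
The sum exceeds the floor total 108 by 111, so at most ⌊111/29⌋ = 3 exceed 37, and at least 9 are ≤ 37.
Exactly 9 works: 9 values at 9 and 3 at 38 total 195; raise one of the low values by 24 (still ≤ 37) to hit 219.

9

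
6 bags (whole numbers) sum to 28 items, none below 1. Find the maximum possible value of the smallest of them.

4

If every one of the 6 were at least 5, the total would be at least 6 × 5 = 30 > 28.
Taking 2 copies of 4 and 4 copies of 5 gives exactly 28, so 4 is attained.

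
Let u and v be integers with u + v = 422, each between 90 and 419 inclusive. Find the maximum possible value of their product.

44521

With u + v fixed, uv peaks when the two are closest together.
Taking u = 211 and v = 211 (both in [90, 419]) gives uv = 44521.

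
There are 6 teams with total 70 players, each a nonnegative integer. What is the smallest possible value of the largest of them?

12

The 6 values sum to 70, so their maximum is at least ⌈70/6⌉ = 12.
Equality holds with 4 values of 12 and 2 values of 11.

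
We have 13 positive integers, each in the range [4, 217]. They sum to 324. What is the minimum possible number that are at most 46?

Let j be the number exceeding 46. Then the total is ≥ 47·j + 4·(13 − j) = 52 + 43j.
So 43j ≤ 272 and j ≤ 6; hence at least 13 − 6 = 7 are ≤ 46.
Exactly 7 works: 7 values at 4 and 6 at 47 total 310; raise one of the low values by 14 (still ≤ 46) to hit 324.

7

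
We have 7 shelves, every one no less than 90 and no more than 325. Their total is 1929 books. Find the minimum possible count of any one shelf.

90

To make one shelf as small as possible, make the other 6 as large as possible.
The other 6 can take up 6 × 325 = 1950 ≥ 1929 − 90, so one shelf can sit at its floor of 90.
Achievable: one at 90 and the other 6 totalling 1839, which fits since 6 × 90 ≤ 1839 ≤ 6 × 325.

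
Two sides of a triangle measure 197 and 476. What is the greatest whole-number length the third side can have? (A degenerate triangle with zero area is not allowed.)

The third side must be less than 197 + 476 = 673.
The largest integer below 673 is 672.

672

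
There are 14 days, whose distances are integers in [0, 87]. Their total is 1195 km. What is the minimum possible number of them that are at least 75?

If only k of them are at least 75, the other 14 − k are at most 74, so the total is at most k·87 + (14 − k)·74.
This must reach 1195, so k·87 + (14 − k)·74 ≥ 1195, giving k ≥ 13.
Exactly 13 works: 13 values at 87 and 1 at 74 total 1205; lower one of the high values by 10 (still ≥ 75) to hit 1195.

13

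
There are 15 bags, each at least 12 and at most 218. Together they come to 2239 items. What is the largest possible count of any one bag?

218

Maximizing one value means minimizing the remaining 14.
The other 14 contribute at least 14 × 12 = 168, leaving at most 2239 − 168 = 2071.
But each bag is capped at 218, so the maximum is 218.
Achievable: one at 218 and the other 14 totalling 2021, which fits since 14 × 12 ≤ 2021 ≤ 14 × 218.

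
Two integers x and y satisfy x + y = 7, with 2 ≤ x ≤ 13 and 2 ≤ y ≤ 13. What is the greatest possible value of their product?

For a fixed sum, the product xy is largest when x and y are as close as possible.
Taking x = 3 and y = 4 (both in [2, 13]) gives xy = 12.

12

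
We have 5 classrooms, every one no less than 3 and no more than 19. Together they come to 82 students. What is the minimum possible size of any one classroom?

6

To make one classroom as small as possible, make the other 4 as large as possible.
The other 4 contribute at most 4 × 19 = 76, leaving at least 82 − 76 = 6.
Since 6 ≥ 3, this is achievable: one at 6 and 4 at 19.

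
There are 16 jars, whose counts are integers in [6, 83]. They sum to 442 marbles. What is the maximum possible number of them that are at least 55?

7

Suppose k of them are at least 55. Those contribute at least 55 each and the other 16 − k at least 6 each.
So the total is at least 55k + 6(16 − k) = 96 + 49k. This must be ≤ 442, giving k ≤ 7.
k = 7 is achieved by 7 values at 55 and 9 at 6, total 439; add 3 to one value (staying below 55) to reach 442.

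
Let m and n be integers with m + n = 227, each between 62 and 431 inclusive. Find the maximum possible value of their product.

12882

mn = m(227 − m) is maximized when m is as near 227/2 as the bounds allow.
Taking m = 113 and n = 114 (both in [62, 431]) gives mn = 12882.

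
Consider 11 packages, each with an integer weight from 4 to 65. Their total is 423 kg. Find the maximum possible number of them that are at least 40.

10

With k values at 40 or above and the rest at least 4, the sum is at least 44 + 36k.
Since the sum is 423, we need 36k ≤ 379, i.e. k ≤ 10.
k = 10 is achieved by 10 values at 40 and 1 at 4, total 404; add 19 to one value (staying below 40) to reach 423.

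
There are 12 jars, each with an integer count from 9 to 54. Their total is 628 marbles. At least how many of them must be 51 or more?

7

Each value short of 51 is at most 50, costing at least 54 − 50 = 4 against the maximum total of 648.
We can afford to lose at most 648 − 628 = 20, so at most ⌊20/4⌋ = 5 fall short, and at least 7 are ≥ 51.
Exactly 7 works: 7 values at 54 and 5 at 50 total 628.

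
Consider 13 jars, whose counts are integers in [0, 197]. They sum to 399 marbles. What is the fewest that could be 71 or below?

8

If only k of them are at most 71, the other 13 − k are at least 72, so the total is at least (13 − k)·72 + k·0.
This is ≤ 399, so (13 − k)·72 + 0k ≤ 399, which gives k ≥ 8.
Exactly 8 works: 8 values at 0 and 5 at 72 total 360; raise one of the low values by 39 (still ≤ 71) to hit 399.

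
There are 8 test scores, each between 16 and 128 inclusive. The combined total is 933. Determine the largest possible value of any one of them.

128

Maximizing one value means minimizing the remaining 7.
The other 7 contribute at least 7 × 16 = 112, leaving at most 933 − 112 = 821.
But each score is capped at 128, so the maximum is 128.
Achievable: one at 128 and the other 7 totalling 805, which fits since 7 × 16 ≤ 805 ≤ 7 × 128.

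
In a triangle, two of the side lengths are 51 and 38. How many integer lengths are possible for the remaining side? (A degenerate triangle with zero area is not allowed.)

The triangle inequality gives |51 − 38| < c < 51 + 38, i.e. 13 < c < 89.
So c can be any integer from 14 to 88: 75 values.

75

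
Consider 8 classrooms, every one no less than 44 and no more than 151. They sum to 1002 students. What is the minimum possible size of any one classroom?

Minimizing one value means maximizing the remaining 7.
The other 7 can take up 7 × 151 = 1057 ≥ 1002 − 44, so one classroom can sit at its floor of 44.
Achievable: one at 44 and the other 7 totalling 958, which fits since 7 × 44 ≤ 958 ≤ 7 × 151.

44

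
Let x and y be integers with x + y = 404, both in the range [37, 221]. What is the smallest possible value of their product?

40443

xy = x(404 − x) is concave in x, so over [183, 221] it is minimized at an endpoint.
The extreme feasible split is x = 183, y = 221, giving xy = 40443.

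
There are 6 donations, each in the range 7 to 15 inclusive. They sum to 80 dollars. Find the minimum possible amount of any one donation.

7

To make one donation as small as possible, make the other 5 as large as possible.
The other 5 can take up 5 × 15 = 75 ≥ 80 − 7, so one donation can sit at its floor of 7.
Achievable: one at 7 and the other 5 totalling 73, which fits since 5 × 7 ≤ 73 ≤ 5 × 15.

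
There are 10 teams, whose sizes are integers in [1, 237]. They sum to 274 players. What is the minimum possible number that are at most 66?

Each value above 66 is at least 67, contributing at least 67 − 1 = 66 above the floor 1.
The sum exceeds the floor total 10 by 264, so at most ⌊264/66⌋ = 4 exceed 66, and at least 6 are ≤ 66.
Exactly 6 works: 6 values at 1 and 4 at 67 total 274.

6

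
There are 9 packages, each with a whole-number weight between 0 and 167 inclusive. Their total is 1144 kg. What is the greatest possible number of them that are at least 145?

7

With k values at 145 or above and the rest at least 0, the sum is at least 0 + 145k.
Since the sum is 1144, we need 145k ≤ 1144, i.e. k ≤ 7.
k = 7 is achieved by 7 values at 145 and 2 at 0, total 1015; add 129 to one value (staying below 145) to reach 1144.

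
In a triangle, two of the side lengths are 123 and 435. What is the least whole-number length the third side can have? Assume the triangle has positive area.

313

The third side must exceed |123 − 435| = 312.
The smallest integer above 312 is 313.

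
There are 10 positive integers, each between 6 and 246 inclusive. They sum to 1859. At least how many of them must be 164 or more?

Suppose at most 10 − j of them reach 164; then j values are ≤ 163 and the rest ≤ 246.
The total is then ≤ 163·j + 246·(10 − j) = 2460 − 83j. For this to be ≥ 1859 we need j ≤ 7, so at least 10 − 7 = 3 must reach 164.
Exactly 3 works: 3 values at 246 and 7 at 163 total 1879; lower one of the high values by 20 (still ≥ 164) to hit 1859.

3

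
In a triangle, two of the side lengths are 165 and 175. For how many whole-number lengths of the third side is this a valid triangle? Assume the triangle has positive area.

The triangle inequality gives |165 − 175| < c < 165 + 175, i.e. 10 < c < 340.
So c can be any integer from 11 to 339: 329 values.

329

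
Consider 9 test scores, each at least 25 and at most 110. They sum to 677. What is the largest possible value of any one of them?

To make one score as large as possible, make the other 8 as small as possible.
The other 8 contribute at least 8 × 25 = 200, leaving at most 677 − 200 = 477.
But each score is capped at 110, so the maximum is 110.
Achievable: one at 110 and the other 8 totalling 567, which fits since 8 × 25 ≤ 567 ≤ 8 × 110.

110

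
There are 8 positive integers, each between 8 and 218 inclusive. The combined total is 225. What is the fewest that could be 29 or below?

Each value above 29 is at least 30, contributing at least 30 − 8 = 22 above the floor 8.
The sum exceeds the floor total 64 by 161, so at most ⌊161/22⌋ = 7 exceed 29, and at least 1 are ≤ 29.
Exactly 1 works: 1 value at 8 and 7 at 30 total 218; raise one of the low values by 7 (still ≤ 29) to hit 225.

1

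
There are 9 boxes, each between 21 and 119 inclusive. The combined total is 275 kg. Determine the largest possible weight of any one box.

To make one box as large as possible, make the other 8 as small as possible.
The other 8 contribute at least 8 × 21 = 168, leaving at most 275 − 168 = 107.
Since 107 ≤ 119, this is achievable: one at 107 and 8 at 21.

107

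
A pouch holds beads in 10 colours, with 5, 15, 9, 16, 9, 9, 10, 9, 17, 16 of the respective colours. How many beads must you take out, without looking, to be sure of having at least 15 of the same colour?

108

In the worst case you take as many as possible of each colour without reaching 15: 5 + 14 + 9 + 14 + 9 + 9 + 10 + 9 + 14 + 14 = 107.
The next one must give 15 of some colour, so 107 + 1 = 108.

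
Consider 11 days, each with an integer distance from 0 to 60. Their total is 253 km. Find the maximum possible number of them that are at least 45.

Suppose k of them are at least 45. Those contribute at least 45 each and the other 11 − k at least 0 each.
So the total is at least 45k + 0(11 − k) = 0 + 45k. This must be ≤ 253, giving k ≤ 5.
k = 5 is achieved by 5 values at 45 and 6 at 0, total 225; add 28 to one value (staying below 45) to reach 253.

5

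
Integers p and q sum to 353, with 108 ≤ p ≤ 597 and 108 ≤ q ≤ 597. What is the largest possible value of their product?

31152

With p + q fixed, pq peaks when the two are closest together.
Taking p = 176 and q = 177 (both in [108, 597]) gives pq = 31152.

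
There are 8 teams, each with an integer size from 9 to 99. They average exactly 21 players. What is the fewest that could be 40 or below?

5

The total is 8 × 21 = 168.
Each value above 40 is at least 41, contributing at least 41 − 9 = 32 above the floor 9.
The sum exceeds the floor total 72 by 96, so at most ⌊96/32⌋ = 3 exceed 40, and at least 5 are ≤ 40.
Exactly 5 works: 5 values at 9 and 3 at 41 total 168.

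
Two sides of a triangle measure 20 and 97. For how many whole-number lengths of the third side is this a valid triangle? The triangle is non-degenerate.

The triangle inequality gives |20 − 97| < c < 20 + 97, i.e. 77 < c < 117.
So c can be any integer from 78 to 116: 39 values.

39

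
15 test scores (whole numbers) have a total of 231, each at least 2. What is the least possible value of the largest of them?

Some value must be at least ⌈231/15⌉ = 16, since 15 × 15 = 225 < 231.
Achievable: 6 of them at 16 and 9 at 15 total 231.

16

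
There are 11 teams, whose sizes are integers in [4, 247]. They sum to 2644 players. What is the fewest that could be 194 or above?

Each value short of 194 is at most 193, costing at least 247 − 193 = 54 against the maximum total of 2717.
We can afford to lose at most 2717 − 2644 = 73, so at most ⌊73/54⌋ = 1 fall short, and at least 10 are ≥ 194.
Exactly 10 works: 10 values at 247 and 1 at 193 total 2663; lower one of the high values by 19 (still ≥ 194) to hit 2644.

10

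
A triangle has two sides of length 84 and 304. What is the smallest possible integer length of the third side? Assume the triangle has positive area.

221

The third side must exceed |84 − 304| = 220.
The smallest integer above 220 is 221.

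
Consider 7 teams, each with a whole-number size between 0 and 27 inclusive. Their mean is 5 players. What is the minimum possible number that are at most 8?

The total is 7 × 5 = 35.
Let j be the number exceeding 8. Then the total is ≥ 9·j + 0·(7 − j) = 0 + 9j.
So 9j ≤ 35 and j ≤ 3; hence at least 7 − 3 = 4 are ≤ 8.
Exactly 4 works: 4 values at 0 and 3 at 9 total 27; raise one of the low values by 8 (still ≤ 8) to hit 35.

4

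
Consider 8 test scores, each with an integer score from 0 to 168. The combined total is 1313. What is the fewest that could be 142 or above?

Suppose at most 8 − j of them reach 142; then j values are ≤ 141 and the rest ≤ 168.
The total is then ≤ 141·j + 168·(8 − j) = 1344 − 27j. For this to be ≥ 1313 we need j ≤ 1, so at least 8 − 1 = 7 must reach 142.
Exactly 7 works: 7 values at 168 and 1 at 141 total 1317; lower one of the high values by 4 (still ≥ 142) to hit 1313.

7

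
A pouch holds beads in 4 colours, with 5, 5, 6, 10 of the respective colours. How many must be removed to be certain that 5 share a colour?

In the worst case you take as many as possible of each colour without reaching 5: 4 + 4 + 4 + 4 = 16.
The next one must give 5 of some colour, so 16 + 1 = 17.

17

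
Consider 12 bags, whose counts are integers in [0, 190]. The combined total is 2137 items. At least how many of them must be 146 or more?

Each value short of 146 is at most 145, costing at least 190 − 145 = 45 against the maximum total of 2280.
We can afford to lose at most 2280 − 2137 = 143, so at most ⌊143/45⌋ = 3 fall short, and at least 9 are ≥ 146.
Exactly 9 works: 9 values at 190 and 3 at 145 total 2145; lower one of the high values by 8 (still ≥ 146) to hit 2137.

9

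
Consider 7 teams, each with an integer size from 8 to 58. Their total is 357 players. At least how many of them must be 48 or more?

Suppose at most 7 − j of them reach 48; then j values are ≤ 47 and the rest ≤ 58.
The total is then ≤ 47·j + 58·(7 − j) = 406 − 11j. For this to be ≥ 357 we need j ≤ 4, so at least 7 − 4 = 3 must reach 48.
Exactly 3 works: 3 values at 58 and 4 at 47 total 362; lower one of the high values by 5 (still ≥ 48) to hit 357.

3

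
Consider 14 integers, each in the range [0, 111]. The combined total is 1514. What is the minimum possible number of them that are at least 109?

Suppose at most 14 − j of them reach 109; then j values are ≤ 108 and the rest ≤ 111.
The total is then ≤ 108·j + 111·(14 − j) = 1554 − 3j. For this to be ≥ 1514 we need j ≤ 13, so at least 14 − 13 = 1 must reach 109.
Exactly 1 works: 1 value at 111 and 13 at 108 total 1515; lower one of the high values by 1 (still ≥ 109) to hit 1514.

1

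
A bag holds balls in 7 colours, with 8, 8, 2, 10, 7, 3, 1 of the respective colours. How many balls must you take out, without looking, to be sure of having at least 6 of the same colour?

27

In the worst case you take as many as possible of each colour without reaching 6: 5 + 5 + 2 + 5 + 5 + 3 + 1 = 26.
The next one must give 6 of some colour, so 26 + 1 = 27.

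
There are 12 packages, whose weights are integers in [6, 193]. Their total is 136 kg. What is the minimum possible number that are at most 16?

7

Let j be the number exceeding 16. Then the total is ≥ 17·j + 6·(12 − j) = 72 + 11j.
So 11j ≤ 64 and j ≤ 5; hence at least 12 − 5 = 7 are ≤ 16.
Exactly 7 works: 7 values at 6 and 5 at 17 total 127; raise one of the low values by 9 (still ≤ 16) to hit 136.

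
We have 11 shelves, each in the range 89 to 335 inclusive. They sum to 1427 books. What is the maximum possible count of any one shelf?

335

To make one shelf as large as possible, make the other 10 as small as possible.
The other 10 contribute at least 10 × 89 = 890, leaving at most 1427 − 890 = 537.
But each shelf is capped at 335, so the maximum is 335.
Achievable: one at 335 and the other 10 totalling 1092, which fits since 10 × 89 ≤ 1092 ≤ 10 × 335.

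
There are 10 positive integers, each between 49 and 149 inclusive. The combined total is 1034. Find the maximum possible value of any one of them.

To make one integer as large as possible, make the other 9 as small as possible.
The other 9 contribute at least 9 × 49 = 441, leaving at most 1034 − 441 = 593.
But each integer is capped at 149, so the maximum is 149.
Achievable: one at 149 and the other 9 totalling 885, which fits since 9 × 49 ≤ 885 ≤ 9 × 149.

149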